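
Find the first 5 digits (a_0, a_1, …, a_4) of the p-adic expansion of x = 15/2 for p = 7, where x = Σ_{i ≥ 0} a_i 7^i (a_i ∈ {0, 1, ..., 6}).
(a_0, …, a_4) = (4, 4, 3, 3, 3)

v_7(15/2) = 0 (numerator and denominator both coprime to 7), so x ∈ ℤ_7^×. Compute digits iteratively via a_i = x_i mod 7, x_{i+1} = (x_i − a_i)/7, with x_0 = x:
  x_0 = 15/2;  a_0 = 4;  x_1 = (x_0 − 4)/7 = 1/2
  x_1 = 1/2;  a_1 = 4;  x_2 = (x_1 − 4)/7 = -1/2
  x_2 = -1/2;  a_2 = 3;  x_3 = (x_2 − 3)/7 = -1/2
  x_3 = -1/2;  a_3 = 3;  x_4 = (x_3 − 3)/7 = -1/2
  x_4 = -1/2;  a_4 = 3;  x_5 = (x_4 − 3)/7 = -1/2
Digits: (4, 4, 3, 3, 3).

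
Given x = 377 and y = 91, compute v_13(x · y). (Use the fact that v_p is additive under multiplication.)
v_13(34307) = 2

v_p(x) = 1 (factor: 377 = 13^1 · 29); v_p(y) = 1 (factor: 91 = 13^1 · 7). Additivity: v_p(xy) = v_p(x) + v_p(y) = 1 + 1 = 2. (Direct check: xy = 34307 = 13^2 · (203).)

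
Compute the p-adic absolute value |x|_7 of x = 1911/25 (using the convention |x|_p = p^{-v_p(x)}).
|1911/25|_7 = 1/49

Step 1 — compute v_7(x) by factoring powers of 7 out of the numerator and denominator: v_7(1911/25) = 2. Step 2 — apply |x|_p = p^{-v_p(x)} = 7^{-2} = 1/49.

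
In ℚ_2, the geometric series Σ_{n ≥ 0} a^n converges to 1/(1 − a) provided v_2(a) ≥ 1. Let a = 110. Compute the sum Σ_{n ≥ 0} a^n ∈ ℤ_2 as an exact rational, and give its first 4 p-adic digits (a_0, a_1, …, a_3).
Σ a^n = 1/(1 − a) = -1/109;  first 4 digits = (1, 1, 0, 1)

v_2(a) = 1 ≥ 1, so the series converges in ℤ_2 to 1/(1 − a) = 1/(1 − 110) = -1/109. Expand this rational in ℤ_2: compute digits iteratively via d_i = x_i mod 2, x_{i+1} = (x_i − d_i)/2. The first 4 digits are (1, 1, 0, 1).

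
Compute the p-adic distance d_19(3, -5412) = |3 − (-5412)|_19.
d_19(3, -5412) = 1/361

Step 1 — x − y = 3 − (-5412) = 5415. Step 2 — v_19(5415) = 2 (factor: 5415 = (19^2 · 15); the sign does not affect v_p). Step 3 — |x − y|_19 = 19^{-2} = 1/361.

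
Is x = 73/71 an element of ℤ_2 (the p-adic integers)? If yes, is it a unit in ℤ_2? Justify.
x ∈ ℤ_2^× (unit); v_2(x) = 0

ℤ_2 = {x ∈ ℚ_2 : v_2(x) ≥ 0} and ℤ_2^× = {x ∈ ℤ_2 : v_2(x) = 0}. Here v_2(73/71) = v_2(num) − v_2(den) = 0; compare against these criteria.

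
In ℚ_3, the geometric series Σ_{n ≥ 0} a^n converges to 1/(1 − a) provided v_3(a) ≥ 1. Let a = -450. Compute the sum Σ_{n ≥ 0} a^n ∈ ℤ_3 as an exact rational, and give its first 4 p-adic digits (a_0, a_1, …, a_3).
Σ a^n = 1/(1 − a) = 1/451;  first 4 digits = (1, 0, 1, 1)

v_3(a) = 2 ≥ 1, so the series converges in ℤ_3 to 1/(1 − a) = 1/(1 − (-450)) = 1/451. Expand this rational in ℤ_3: compute digits iteratively via d_i = x_i mod 3, x_{i+1} = (x_i − d_i)/3. The first 4 digits are (1, 0, 1, 1).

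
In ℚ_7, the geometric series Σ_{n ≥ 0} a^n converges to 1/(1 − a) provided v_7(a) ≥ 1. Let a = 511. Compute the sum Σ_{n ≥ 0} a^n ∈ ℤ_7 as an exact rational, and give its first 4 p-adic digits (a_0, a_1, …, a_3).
Σ a^n = 1/(1 − a) = -1/510;  first 4 digits = (1, 3, 5, 5)

v_7(a) = 1 ≥ 1, so the series converges in ℤ_7 to 1/(1 − a) = 1/(1 − 511) = -1/510. Expand this rational in ℤ_7: compute digits iteratively via d_i = x_i mod 7, x_{i+1} = (x_i − d_i)/7. The first 4 digits are (1, 3, 5, 5).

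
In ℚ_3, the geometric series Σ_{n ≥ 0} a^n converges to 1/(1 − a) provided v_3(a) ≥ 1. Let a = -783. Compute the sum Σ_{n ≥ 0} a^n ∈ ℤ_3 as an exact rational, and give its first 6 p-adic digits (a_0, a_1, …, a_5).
Σ a^n = 1/(1 − a) = 1/784;  first 6 digits = (1, 0, 0, 1, 2, 2)

v_3(a) = 3 ≥ 1, so the series converges in ℤ_3 to 1/(1 − a) = 1/(1 − (-783)) = 1/784. Expand this rational in ℤ_3: compute digits iteratively via d_i = x_i mod 3, x_{i+1} = (x_i − d_i)/3. The first 6 digits are (1, 0, 0, 1, 2, 2).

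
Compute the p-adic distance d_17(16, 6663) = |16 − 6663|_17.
d_17(16, 6663) = 1/289

Step 1 — x − y = 16 − 6663 = -6647. Step 2 — v_17(-6647) = 2 (factor: -6647 = −(17^2 · 23); the sign does not affect v_p). Step 3 — |x − y|_17 = 17^{-2} = 1/289.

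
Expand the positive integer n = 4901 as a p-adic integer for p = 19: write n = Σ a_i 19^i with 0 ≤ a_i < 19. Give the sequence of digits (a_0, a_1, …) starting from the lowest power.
(a_0, a_1, …) = (18, 10, 13)

Repeated division by 19 gives the digits low-to-high: 4901 = 18 + 10·19^1 + 13·19^2. Digit sequence: (18, 10, 13).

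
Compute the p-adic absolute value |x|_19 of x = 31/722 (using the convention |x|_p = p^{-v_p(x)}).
|31/722|_19 = 361

Step 1 — compute v_19(x) by factoring powers of 19 out of the numerator and denominator: v_19(31/722) = -2. Step 2 — apply |x|_p = p^{-v_p(x)} = 19^{2} = 361.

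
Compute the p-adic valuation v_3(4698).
v_3(4698) = 4

v_3(n) is the largest exponent k such that 3^k divides n. Factor out: 4698 = 3^4 · 58. (Sign doesn't affect v_p.) So v_3(4698) = 4.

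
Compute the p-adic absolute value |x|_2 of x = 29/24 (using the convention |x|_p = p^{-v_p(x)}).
|29/24|_2 = 8

Step 1 — compute v_2(x) by factoring powers of 2 out of the numerator and denominator: v_2(29/24) = -3. Step 2 — apply |x|_p = p^{-v_p(x)} = 2^{3} = 8.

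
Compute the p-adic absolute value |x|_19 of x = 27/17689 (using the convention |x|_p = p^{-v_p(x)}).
|27/17689|_19 = 361

Step 1 — compute v_19(x) by factoring powers of 19 out of the numerator and denominator: v_19(27/17689) = -2. Step 2 — apply |x|_p = p^{-v_p(x)} = 19^{2} = 361.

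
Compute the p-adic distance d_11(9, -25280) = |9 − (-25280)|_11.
d_11(9, -25280) = 1/1331

Step 1 — x − y = 9 − (-25280) = 25289. Step 2 — v_11(25289) = 3 (factor: 25289 = (11^3 · 19); the sign does not affect v_p). Step 3 — |x − y|_11 = 11^{-3} = 1/1331.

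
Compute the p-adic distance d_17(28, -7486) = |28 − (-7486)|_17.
d_17(28, -7486) = 1/289

Step 1 — x − y = 28 − (-7486) = 7514. Step 2 — v_17(7514) = 2 (factor: 7514 = (17^2 · 26); the sign does not affect v_p). Step 3 — |x − y|_17 = 17^{-2} = 1/289.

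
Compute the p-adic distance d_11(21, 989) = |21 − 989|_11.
d_11(21, 989) = 1/121

Step 1 — x − y = 21 − 989 = -968. Step 2 — v_11(-968) = 2 (factor: -968 = −(11^2 · 8); the sign does not affect v_p). Step 3 — |x − y|_11 = 11^{-2} = 1/121.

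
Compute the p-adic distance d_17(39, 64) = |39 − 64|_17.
d_17(39, 64) = 1

Step 1 — x − y = 39 − 64 = -25. Step 2 — v_17(-25) = 0 (factor: -25 = −(17^0 · 25); the sign does not affect v_p). Step 3 — |x − y|_17 = 17^{0} = 1.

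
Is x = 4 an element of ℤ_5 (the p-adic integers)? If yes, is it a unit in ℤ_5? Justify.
x ∈ ℤ_5^× (unit); v_5(x) = 0

ℤ_5 = {x ∈ ℚ_5 : v_5(x) ≥ 0} and ℤ_5^× = {x ∈ ℤ_5 : v_5(x) = 0}. Here v_5(4) = v_5(num) − v_5(den) = 0; compare against these criteria.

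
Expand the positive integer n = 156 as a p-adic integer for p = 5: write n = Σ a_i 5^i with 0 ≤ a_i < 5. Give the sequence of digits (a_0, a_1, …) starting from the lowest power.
(a_0, a_1, …) = (1, 1, 1, 1)

Repeated division by 5 gives the digits low-to-high: 156 = 1 + 1·5^1 + 1·5^2 + 1·5^3. Digit sequence: (1, 1, 1, 1).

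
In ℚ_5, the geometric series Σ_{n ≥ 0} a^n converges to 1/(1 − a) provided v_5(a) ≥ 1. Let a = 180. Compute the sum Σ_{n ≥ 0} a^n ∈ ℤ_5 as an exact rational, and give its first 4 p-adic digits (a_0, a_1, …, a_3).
Σ a^n = 1/(1 − a) = -1/179;  first 4 digits = (1, 1, 3, 1)

v_5(a) = 1 ≥ 1, so the series converges in ℤ_5 to 1/(1 − a) = 1/(1 − 180) = -1/179. Expand this rational in ℤ_5: compute digits iteratively via d_i = x_i mod 5, x_{i+1} = (x_i − d_i)/5. The first 4 digits are (1, 1, 3, 1).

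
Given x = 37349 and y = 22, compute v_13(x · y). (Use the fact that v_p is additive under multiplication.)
v_13(821678) = 3

v_p(x) = 3 (factor: 37349 = 13^3 · 17); v_p(y) = 0 (factor: 22 = 13^0 · 22). Additivity: v_p(xy) = v_p(x) + v_p(y) = 3 + 0 = 3. (Direct check: xy = 821678 = 13^3 · (374).)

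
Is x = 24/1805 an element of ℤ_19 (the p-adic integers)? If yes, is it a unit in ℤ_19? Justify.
x ∉ ℤ_19 (v_19(x) = -2 < 0)

ℤ_19 = {x ∈ ℚ_19 : v_19(x) ≥ 0} and ℤ_19^× = {x ∈ ℤ_19 : v_19(x) = 0}. Here v_19(24/1805) = v_19(num) − v_19(den) = -2; compare against these criteria.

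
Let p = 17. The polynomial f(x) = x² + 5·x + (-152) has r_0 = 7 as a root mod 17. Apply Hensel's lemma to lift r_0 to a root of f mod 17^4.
r_3 = 77782 (mod 83521)

Hensel: r_{i+1} = r_i − f(r_i)·(f′(r_i))^{-1} mod 17^{i+2}, f′(x) = 2x + 5. Iterate:
  r_0 = 7 (mod 17)
  r_1 = 41 (mod 289)
  r_2 = 4087 (mod 4913)
  r_3 = 77782 (mod 83521)
Final: r = 77782 satisfies f(r) ≡ 0 mod 17^4.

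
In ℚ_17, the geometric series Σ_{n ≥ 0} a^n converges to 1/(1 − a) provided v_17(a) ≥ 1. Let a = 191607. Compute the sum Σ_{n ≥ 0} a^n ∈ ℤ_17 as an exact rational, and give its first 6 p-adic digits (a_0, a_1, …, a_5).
Σ a^n = 1/(1 − a) = -1/191606;  first 6 digits = (1, 0, 0, 5, 2, 0)

v_17(a) = 3 ≥ 1, so the series converges in ℤ_17 to 1/(1 − a) = 1/(1 − 191607) = -1/191606. Expand this rational in ℤ_17: compute digits iteratively via d_i = x_i mod 17, x_{i+1} = (x_i − d_i)/17. The first 6 digits are (1, 0, 0, 5, 2, 0).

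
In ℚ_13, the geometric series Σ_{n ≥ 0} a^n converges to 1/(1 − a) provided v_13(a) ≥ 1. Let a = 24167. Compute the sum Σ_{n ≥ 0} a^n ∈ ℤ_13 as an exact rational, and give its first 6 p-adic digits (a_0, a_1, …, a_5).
Σ a^n = 1/(1 − a) = -1/24166;  first 6 digits = (1, 0, 0, 11, 0, 0)

v_13(a) = 3 ≥ 1, so the series converges in ℤ_13 to 1/(1 − a) = 1/(1 − 24167) = -1/24166. Expand this rational in ℤ_13: compute digits iteratively via d_i = x_i mod 13, x_{i+1} = (x_i − d_i)/13. The first 6 digits are (1, 0, 0, 11, 0, 0).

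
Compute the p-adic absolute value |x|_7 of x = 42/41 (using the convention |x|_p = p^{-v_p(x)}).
|42/41|_7 = 1/7

Step 1 — compute v_7(x) by factoring powers of 7 out of the numerator and denominator: v_7(42/41) = 1. Step 2 — apply |x|_p = p^{-v_p(x)} = 7^{-1} = 1/7.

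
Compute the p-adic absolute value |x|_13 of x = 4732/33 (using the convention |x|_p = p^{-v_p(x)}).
|4732/33|_13 = 1/169

Step 1 — compute v_13(x) by factoring powers of 13 out of the numerator and denominator: v_13(4732/33) = 2. Step 2 — apply |x|_p = p^{-v_p(x)} = 13^{-2} = 1/169.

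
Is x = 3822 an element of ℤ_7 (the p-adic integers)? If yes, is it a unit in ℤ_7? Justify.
x ∈ ℤ_7 but not a unit; v_7(x) = 2 > 0

ℤ_7 = {x ∈ ℚ_7 : v_7(x) ≥ 0} and ℤ_7^× = {x ∈ ℤ_7 : v_7(x) = 0}. Here v_7(3822) = v_7(num) − v_7(den) = 2; compare against these criteria.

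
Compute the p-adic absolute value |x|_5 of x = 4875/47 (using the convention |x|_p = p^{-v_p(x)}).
|4875/47|_5 = 1/125

Step 1 — compute v_5(x) by factoring powers of 5 out of the numerator and denominator: v_5(4875/47) = 3. Step 2 — apply |x|_p = p^{-v_p(x)} = 5^{-3} = 1/125.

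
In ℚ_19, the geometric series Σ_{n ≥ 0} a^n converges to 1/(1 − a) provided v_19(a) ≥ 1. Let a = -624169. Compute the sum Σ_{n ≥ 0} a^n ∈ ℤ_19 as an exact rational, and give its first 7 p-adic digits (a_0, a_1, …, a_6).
Σ a^n = 1/(1 − a) = 1/624170;  first 7 digits = (1, 0, 0, 4, 14, 18, 15)

v_19(a) = 3 ≥ 1, so the series converges in ℤ_19 to 1/(1 − a) = 1/(1 − (-624169)) = 1/624170. Expand this rational in ℤ_19: compute digits iteratively via d_i = x_i mod 19, x_{i+1} = (x_i − d_i)/19. The first 7 digits are (1, 0, 0, 4, 14, 18, 15).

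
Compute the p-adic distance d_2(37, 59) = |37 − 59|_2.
d_2(37, 59) = 1/2

Step 1 — x − y = 37 − 59 = -22. Step 2 — v_2(-22) = 1 (factor: -22 = −(2^1 · 11); the sign does not affect v_p). Step 3 — |x − y|_2 = 2^{-1} = 1/2.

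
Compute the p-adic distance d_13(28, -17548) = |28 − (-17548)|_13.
d_13(28, -17548) = 1/2197

Step 1 — x − y = 28 − (-17548) = 17576. Step 2 — v_13(17576) = 3 (factor: 17576 = (13^3 · 8); the sign does not affect v_p). Step 3 — |x − y|_13 = 13^{-3} = 1/2197.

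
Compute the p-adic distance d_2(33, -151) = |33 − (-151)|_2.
d_2(33, -151) = 1/8

Step 1 — x − y = 33 − (-151) = 184. Step 2 — v_2(184) = 3 (factor: 184 = (2^3 · 23); the sign does not affect v_p). Step 3 — |x − y|_2 = 2^{-3} = 1/8.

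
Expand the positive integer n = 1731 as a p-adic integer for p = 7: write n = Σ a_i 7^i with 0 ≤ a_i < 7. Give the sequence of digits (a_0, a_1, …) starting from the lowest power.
(a_0, a_1, …) = (2, 2, 0, 5)

Repeated division by 7 gives the digits low-to-high: 1731 = 2 + 2·7^1 + 5·7^3. Digit sequence: (2, 2, 0, 5).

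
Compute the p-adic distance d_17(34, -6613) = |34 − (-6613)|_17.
d_17(34, -6613) = 1/289

Step 1 — x − y = 34 − (-6613) = 6647. Step 2 — v_17(6647) = 2 (factor: 6647 = (17^2 · 23); the sign does not affect v_p). Step 3 — |x − y|_17 = 17^{-2} = 1/289.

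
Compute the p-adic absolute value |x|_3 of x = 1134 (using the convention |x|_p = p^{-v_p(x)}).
|1134|_3 = 1/81

Step 1 — compute v_3(x) by factoring powers of 3 out of the numerator and denominator: v_3(1134) = 4. Step 2 — apply |x|_p = p^{-v_p(x)} = 3^{-4} = 1/81.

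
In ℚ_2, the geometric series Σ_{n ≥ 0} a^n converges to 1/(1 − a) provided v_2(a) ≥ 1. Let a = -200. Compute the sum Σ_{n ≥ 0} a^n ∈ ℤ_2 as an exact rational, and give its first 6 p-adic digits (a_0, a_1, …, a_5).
Σ a^n = 1/(1 − a) = 1/201;  first 6 digits = (1, 0, 0, 1, 1, 1)

v_2(a) = 3 ≥ 1, so the series converges in ℤ_2 to 1/(1 − a) = 1/(1 − (-200)) = 1/201. Expand this rational in ℤ_2: compute digits iteratively via d_i = x_i mod 2, x_{i+1} = (x_i − d_i)/2. The first 6 digits are (1, 0, 0, 1, 1, 1).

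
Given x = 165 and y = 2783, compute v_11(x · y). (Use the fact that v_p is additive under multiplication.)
v_11(459195) = 3

v_p(x) = 1 (factor: 165 = 11^1 · 15); v_p(y) = 2 (factor: 2783 = 11^2 · 23). Additivity: v_p(xy) = v_p(x) + v_p(y) = 1 + 2 = 3. (Direct check: xy = 459195 = 11^3 · (345).)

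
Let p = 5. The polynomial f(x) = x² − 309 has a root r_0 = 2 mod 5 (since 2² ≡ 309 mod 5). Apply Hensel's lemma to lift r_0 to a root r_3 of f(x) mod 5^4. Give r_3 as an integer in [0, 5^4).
r_3 = 572 (mod 625)

Hensel's recurrence: r_{i+1} = r_i − f(r_i)·(f′(r_i))^{-1} mod 5^{i+2}, with f′(x) = 2x. Iterate:
  r_0 = 2 (mod 5)
  r_1 = 22 (mod 25)
  r_2 = 72 (mod 125)
  r_3 = 572 (mod 625)
Final: r_3 = 572, and one checks f(r_3) ≡ 0 mod 5^4.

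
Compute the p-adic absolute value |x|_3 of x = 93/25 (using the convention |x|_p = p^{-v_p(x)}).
|93/25|_3 = 1/3

Step 1 — compute v_3(x) by factoring powers of 3 out of the numerator and denominator: v_3(93/25) = 1. Step 2 — apply |x|_p = p^{-v_p(x)} = 3^{-1} = 1/3.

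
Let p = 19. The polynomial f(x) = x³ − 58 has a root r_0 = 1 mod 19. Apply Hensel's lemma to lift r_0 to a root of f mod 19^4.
r_3 = 54531 (mod 130321)

Hensel: r_{i+1} = r_i − f(r_i)/f′(r_i) mod 19^{i+2}, where f′(x) = 3x². Iterate:
  r_0 = 1 (mod 19)
  r_1 = 20 (mod 361)
  r_2 = 6518 (mod 6859)
  r_3 = 54531 (mod 130321)
Final: r = 54531 with f(r) ≡ 0 mod 19^4.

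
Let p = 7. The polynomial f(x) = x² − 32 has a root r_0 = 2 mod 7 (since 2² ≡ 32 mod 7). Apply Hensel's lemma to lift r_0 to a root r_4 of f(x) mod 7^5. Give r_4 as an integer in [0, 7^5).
r_4 = 15346 (mod 16807)

Hensel's recurrence: r_{i+1} = r_i − f(r_i)·(f′(r_i))^{-1} mod 7^{i+2}, with f′(x) = 2x. Iterate:
  r_0 = 2 (mod 7)
  r_1 = 9 (mod 49)
  r_2 = 254 (mod 343)
  r_3 = 940 (mod 2401)
  r_4 = 15346 (mod 16807)
Final: r_4 = 15346, and one checks f(r_4) ≡ 0 mod 7^5.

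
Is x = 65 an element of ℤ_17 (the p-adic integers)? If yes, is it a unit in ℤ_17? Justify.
x ∈ ℤ_17^× (unit); v_17(x) = 0

ℤ_17 = {x ∈ ℚ_17 : v_17(x) ≥ 0} and ℤ_17^× = {x ∈ ℤ_17 : v_17(x) = 0}. Here v_17(65) = v_17(num) − v_17(den) = 0; compare against these criteria.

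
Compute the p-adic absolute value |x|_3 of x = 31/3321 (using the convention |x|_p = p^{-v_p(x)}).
|31/3321|_3 = 81

Step 1 — compute v_3(x) by factoring powers of 3 out of the numerator and denominator: v_3(31/3321) = -4. Step 2 — apply |x|_p = p^{-v_p(x)} = 3^{4} = 81.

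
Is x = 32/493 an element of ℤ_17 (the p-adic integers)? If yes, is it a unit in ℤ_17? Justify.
x ∉ ℤ_17 (v_17(x) = -1 < 0)

ℤ_17 = {x ∈ ℚ_17 : v_17(x) ≥ 0} and ℤ_17^× = {x ∈ ℤ_17 : v_17(x) = 0}. Here v_17(32/493) = v_17(num) − v_17(den) = -1; compare against these criteria.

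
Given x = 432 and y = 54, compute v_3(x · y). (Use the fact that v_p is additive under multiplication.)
v_3(23328) = 6

v_p(x) = 3 (factor: 432 = 3^3 · 16); v_p(y) = 3 (factor: 54 = 3^3 · 2). Additivity: v_p(xy) = v_p(x) + v_p(y) = 3 + 3 = 6. (Direct check: xy = 23328 = 3^6 · (32).)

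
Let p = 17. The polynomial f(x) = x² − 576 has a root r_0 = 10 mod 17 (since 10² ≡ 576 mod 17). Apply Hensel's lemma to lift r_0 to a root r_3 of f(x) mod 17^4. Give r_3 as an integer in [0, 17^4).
r_3 = 83497 (mod 83521)

Hensel's recurrence: r_{i+1} = r_i − f(r_i)·(f′(r_i))^{-1} mod 17^{i+2}, with f′(x) = 2x. Iterate:
  r_0 = 10 (mod 17)
  r_1 = 265 (mod 289)
  r_2 = 4889 (mod 4913)
  r_3 = 83497 (mod 83521)
Final: r_3 = 83497, and one checks f(r_3) ≡ 0 mod 17^4.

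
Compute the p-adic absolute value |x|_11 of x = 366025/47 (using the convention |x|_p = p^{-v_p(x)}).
|366025/47|_11 = 1/14641

Step 1 — compute v_11(x) by factoring powers of 11 out of the numerator and denominator: v_11(366025/47) = 4. Step 2 — apply |x|_p = p^{-v_p(x)} = 11^{-4} = 1/14641.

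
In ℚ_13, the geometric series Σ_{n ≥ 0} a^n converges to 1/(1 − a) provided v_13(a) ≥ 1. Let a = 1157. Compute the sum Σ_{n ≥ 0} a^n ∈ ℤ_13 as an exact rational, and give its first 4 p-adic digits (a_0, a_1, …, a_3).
Σ a^n = 1/(1 − a) = -1/1156;  first 4 digits = (1, 11, 10, 3)

v_13(a) = 1 ≥ 1, so the series converges in ℤ_13 to 1/(1 − a) = 1/(1 − 1157) = -1/1156. Expand this rational in ℤ_13: compute digits iteratively via d_i = x_i mod 13, x_{i+1} = (x_i − d_i)/13. The first 4 digits are (1, 11, 10, 3).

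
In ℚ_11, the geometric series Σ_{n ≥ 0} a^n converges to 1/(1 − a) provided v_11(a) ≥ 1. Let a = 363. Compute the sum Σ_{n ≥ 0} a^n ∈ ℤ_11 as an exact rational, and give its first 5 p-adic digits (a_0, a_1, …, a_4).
Σ a^n = 1/(1 − a) = -1/362;  first 5 digits = (1, 0, 3, 0, 9)

v_11(a) = 2 ≥ 1, so the series converges in ℤ_11 to 1/(1 − a) = 1/(1 − 363) = -1/362. Expand this rational in ℤ_11: compute digits iteratively via d_i = x_i mod 11, x_{i+1} = (x_i − d_i)/11. The first 5 digits are (1, 0, 3, 0, 9).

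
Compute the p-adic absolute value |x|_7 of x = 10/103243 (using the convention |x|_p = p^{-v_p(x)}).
|10/103243|_7 = 2401

Step 1 — compute v_7(x) by factoring powers of 7 out of the numerator and denominator: v_7(10/103243) = -4. Step 2 — apply |x|_p = p^{-v_p(x)} = 7^{4} = 2401.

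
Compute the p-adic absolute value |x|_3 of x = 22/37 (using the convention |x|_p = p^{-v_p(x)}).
|22/37|_3 = 1

Step 1 — compute v_3(x) by factoring powers of 3 out of the numerator and denominator: v_3(22/37) = 0. Step 2 — apply |x|_p = p^{-v_p(x)} = 3^{0} = 1.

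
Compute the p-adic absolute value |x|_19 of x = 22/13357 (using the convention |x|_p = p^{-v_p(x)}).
|22/13357|_19 = 361

Step 1 — compute v_19(x) by factoring powers of 19 out of the numerator and denominator: v_19(22/13357) = -2. Step 2 — apply |x|_p = p^{-v_p(x)} = 19^{2} = 361.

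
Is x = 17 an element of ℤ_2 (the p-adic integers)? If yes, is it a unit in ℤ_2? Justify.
x ∈ ℤ_2^× (unit); v_2(x) = 0

ℤ_2 = {x ∈ ℚ_2 : v_2(x) ≥ 0} and ℤ_2^× = {x ∈ ℤ_2 : v_2(x) = 0}. Here v_2(17) = v_2(num) − v_2(den) = 0; compare against these criteria.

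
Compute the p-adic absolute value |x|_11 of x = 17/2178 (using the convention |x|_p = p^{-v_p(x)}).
|17/2178|_11 = 121

Step 1 — compute v_11(x) by factoring powers of 11 out of the numerator and denominator: v_11(17/2178) = -2. Step 2 — apply |x|_p = p^{-v_p(x)} = 11^{2} = 121.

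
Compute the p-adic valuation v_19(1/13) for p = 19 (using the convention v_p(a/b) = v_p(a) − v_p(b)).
v_19(1/13) = 0

Factor powers of 19 from the numerator and denominator of the reduced fraction: 1 = 19^0 · 1 and 13 = 19^0 · 13. Apply v_p(a/b) = v_p(a) − v_p(b): v_19(1/13) = 0 − 0 = 0.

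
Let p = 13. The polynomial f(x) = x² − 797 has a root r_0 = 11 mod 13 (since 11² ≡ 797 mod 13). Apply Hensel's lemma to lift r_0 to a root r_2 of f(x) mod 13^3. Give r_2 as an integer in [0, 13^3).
r_2 = 2039 (mod 2197)

Hensel's recurrence: r_{i+1} = r_i − f(r_i)·(f′(r_i))^{-1} mod 13^{i+2}, with f′(x) = 2x. Iterate:
  r_0 = 11 (mod 13)
  r_1 = 11 (mod 169)
  r_2 = 2039 (mod 2197)
Final: r_2 = 2039, and one checks f(r_2) ≡ 0 mod 13^3.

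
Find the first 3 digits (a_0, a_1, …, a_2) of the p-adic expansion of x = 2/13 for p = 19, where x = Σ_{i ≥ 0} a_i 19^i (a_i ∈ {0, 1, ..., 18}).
(a_0, …, a_2) = (6, 7, 4)

v_19(2/13) = 0 (numerator and denominator both coprime to 19), so x ∈ ℤ_19^×. Compute digits iteratively via a_i = x_i mod 19, x_{i+1} = (x_i − a_i)/19, with x_0 = x:
  x_0 = 2/13;  a_0 = 6;  x_1 = (x_0 − 6)/19 = -4/13
  x_1 = -4/13;  a_1 = 7;  x_2 = (x_1 − 7)/19 = -5/13
  x_2 = -5/13;  a_2 = 4;  x_3 = (x_2 − 4)/19 = -3/13
Digits: (6, 7, 4).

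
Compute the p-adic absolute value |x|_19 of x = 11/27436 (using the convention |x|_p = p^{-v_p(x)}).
|11/27436|_19 = 6859

Step 1 — compute v_19(x) by factoring powers of 19 out of the numerator and denominator: v_19(11/27436) = -3. Step 2 — apply |x|_p = p^{-v_p(x)} = 19^{3} = 6859.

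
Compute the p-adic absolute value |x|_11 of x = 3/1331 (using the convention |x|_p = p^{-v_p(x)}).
|3/1331|_11 = 1331

Step 1 — compute v_11(x) by factoring powers of 11 out of the numerator and denominator: v_11(3/1331) = -3. Step 2 — apply |x|_p = p^{-v_p(x)} = 11^{3} = 1331.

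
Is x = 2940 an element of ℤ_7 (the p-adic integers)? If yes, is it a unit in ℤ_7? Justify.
x ∈ ℤ_7 but not a unit; v_7(x) = 2 > 0

ℤ_7 = {x ∈ ℚ_7 : v_7(x) ≥ 0} and ℤ_7^× = {x ∈ ℤ_7 : v_7(x) = 0}. Here v_7(2940) = v_7(num) − v_7(den) = 2; compare against these criteria.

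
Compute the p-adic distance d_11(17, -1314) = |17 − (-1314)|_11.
d_11(17, -1314) = 1/1331

Step 1 — x − y = 17 − (-1314) = 1331. Step 2 — v_11(1331) = 3 (factor: 1331 = (11^3 · 1); the sign does not affect v_p). Step 3 — |x − y|_11 = 11^{-3} = 1/1331.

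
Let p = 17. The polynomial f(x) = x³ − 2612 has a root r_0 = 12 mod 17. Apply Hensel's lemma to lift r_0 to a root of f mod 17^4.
r_3 = 48360 (mod 83521)

Hensel: r_{i+1} = r_i − f(r_i)/f′(r_i) mod 17^{i+2}, where f′(x) = 3x². Iterate:
  r_0 = 12 (mod 17)
  r_1 = 97 (mod 289)
  r_2 = 4143 (mod 4913)
  r_3 = 48360 (mod 83521)
Final: r = 48360 with f(r) ≡ 0 mod 17^4.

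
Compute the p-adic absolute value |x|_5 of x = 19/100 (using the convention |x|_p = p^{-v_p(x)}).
|19/100|_5 = 25

Step 1 — compute v_5(x) by factoring powers of 5 out of the numerator and denominator: v_5(19/100) = -2. Step 2 — apply |x|_p = p^{-v_p(x)} = 5^{2} = 25.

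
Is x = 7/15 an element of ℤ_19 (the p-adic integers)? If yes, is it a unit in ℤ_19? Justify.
x ∈ ℤ_19^× (unit); v_19(x) = 0

ℤ_19 = {x ∈ ℚ_19 : v_19(x) ≥ 0} and ℤ_19^× = {x ∈ ℤ_19 : v_19(x) = 0}. Here v_19(7/15) = v_19(num) − v_19(den) = 0; compare against these criteria.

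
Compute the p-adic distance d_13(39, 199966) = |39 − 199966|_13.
d_13(39, 199966) = 1/28561

Step 1 — x − y = 39 − 199966 = -199927. Step 2 — v_13(-199927) = 4 (factor: -199927 = −(13^4 · 7); the sign does not affect v_p). Step 3 — |x − y|_13 = 13^{-4} = 1/28561.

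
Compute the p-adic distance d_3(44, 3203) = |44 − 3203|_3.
d_3(44, 3203) = 1/243

Step 1 — x − y = 44 − 3203 = -3159. Step 2 — v_3(-3159) = 5 (factor: -3159 = −(3^5 · 13); the sign does not affect v_p). Step 3 — |x − y|_3 = 3^{-5} = 1/243.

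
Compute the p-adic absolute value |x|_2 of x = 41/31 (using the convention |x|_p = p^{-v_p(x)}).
|41/31|_2 = 1

Step 1 — compute v_2(x) by factoring powers of 2 out of the numerator and denominator: v_2(41/31) = 0. Step 2 — apply |x|_p = p^{-v_p(x)} = 2^{0} = 1.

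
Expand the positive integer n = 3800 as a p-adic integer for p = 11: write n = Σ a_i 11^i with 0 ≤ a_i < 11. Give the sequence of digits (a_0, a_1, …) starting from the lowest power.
(a_0, a_1, …) = (5, 4, 9, 2)

Repeated division by 11 gives the digits low-to-high: 3800 = 5 + 4·11^1 + 9·11^2 + 2·11^3. Digit sequence: (5, 4, 9, 2).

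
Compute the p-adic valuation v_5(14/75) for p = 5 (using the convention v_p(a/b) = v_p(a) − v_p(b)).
v_5(14/75) = -2

Factor powers of 5 from the numerator and denominator of the reduced fraction: 14 = 5^0 · 14 and 75 = 5^2 · 3. Apply v_p(a/b) = v_p(a) − v_p(b): v_5(14/75) = 0 − 2 = -2.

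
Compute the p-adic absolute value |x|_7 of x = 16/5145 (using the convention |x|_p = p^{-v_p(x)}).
|16/5145|_7 = 343

Step 1 — compute v_7(x) by factoring powers of 7 out of the numerator and denominator: v_7(16/5145) = -3. Step 2 — apply |x|_p = p^{-v_p(x)} = 7^{3} = 343.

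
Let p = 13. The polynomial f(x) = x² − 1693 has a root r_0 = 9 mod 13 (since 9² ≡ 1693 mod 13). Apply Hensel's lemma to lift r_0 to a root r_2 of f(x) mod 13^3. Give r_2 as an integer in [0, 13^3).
r_2 = 1413 (mod 2197)

Hensel's recurrence: r_{i+1} = r_i − f(r_i)·(f′(r_i))^{-1} mod 13^{i+2}, with f′(x) = 2x. Iterate:
  r_0 = 9 (mod 13)
  r_1 = 61 (mod 169)
  r_2 = 1413 (mod 2197)
Final: r_2 = 1413, and one checks f(r_2) ≡ 0 mod 13^3.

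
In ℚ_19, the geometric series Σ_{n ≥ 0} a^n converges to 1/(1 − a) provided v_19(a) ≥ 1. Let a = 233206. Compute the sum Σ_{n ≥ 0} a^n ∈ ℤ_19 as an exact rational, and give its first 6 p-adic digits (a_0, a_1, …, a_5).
Σ a^n = 1/(1 − a) = -1/233205;  first 6 digits = (1, 0, 0, 15, 1, 0)

v_19(a) = 3 ≥ 1, so the series converges in ℤ_19 to 1/(1 − a) = 1/(1 − 233206) = -1/233205. Expand this rational in ℤ_19: compute digits iteratively via d_i = x_i mod 19, x_{i+1} = (x_i − d_i)/19. The first 6 digits are (1, 0, 0, 15, 1, 0).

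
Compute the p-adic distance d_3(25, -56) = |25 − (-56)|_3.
d_3(25, -56) = 1/81

Step 1 — x − y = 25 − (-56) = 81. Step 2 — v_3(81) = 4 (factor: 81 = (3^4 · 1); the sign does not affect v_p). Step 3 — |x − y|_3 = 3^{-4} = 1/81.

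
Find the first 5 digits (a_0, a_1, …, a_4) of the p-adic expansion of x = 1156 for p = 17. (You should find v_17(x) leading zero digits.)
(a_0, …, a_4) = (0, 0, 4, 0, 0)

v_17(1156) = 2, so a_0 = ... = a_1 = 0. Factor out: x = 17^2 · u with u = 4 a unit in ℤ_17. Expand u iteratively via a_{v+i} = u_i mod 17, u_{i+1} = (u_i − a_{v+i})/17:
  u_0 = 4;  a_2 = 4;  u_1 = (u_0 − 4)/17 = 0
  u_1 = 0;  a_3 = 0;  u_2 = (u_1 − 0)/17 = 0
  u_2 = 0;  a_4 = 0;  u_3 = (u_2 − 0)/17 = 0
Digits: (0, 0, 4, 0, 0).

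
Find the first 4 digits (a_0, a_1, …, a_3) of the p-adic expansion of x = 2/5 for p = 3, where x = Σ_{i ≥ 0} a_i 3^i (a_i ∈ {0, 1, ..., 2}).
(a_0, …, a_3) = (1, 1, 2, 1)

v_3(2/5) = 0 (numerator and denominator both coprime to 3), so x ∈ ℤ_3^×. Compute digits iteratively via a_i = x_i mod 3, x_{i+1} = (x_i − a_i)/3, with x_0 = x:
  x_0 = 2/5;  a_0 = 1;  x_1 = (x_0 − 1)/3 = -1/5
  x_1 = -1/5;  a_1 = 1;  x_2 = (x_1 − 1)/3 = -2/5
  x_2 = -2/5;  a_2 = 2;  x_3 = (x_2 − 2)/3 = -4/5
  x_3 = -4/5;  a_3 = 1;  x_4 = (x_3 − 1)/3 = -3/5
Digits: (1, 1, 2, 1).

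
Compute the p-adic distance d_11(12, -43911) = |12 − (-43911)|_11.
d_11(12, -43911) = 1/14641

Step 1 — x − y = 12 − (-43911) = 43923. Step 2 — v_11(43923) = 4 (factor: 43923 = (11^4 · 3); the sign does not affect v_p). Step 3 — |x − y|_11 = 11^{-4} = 1/14641.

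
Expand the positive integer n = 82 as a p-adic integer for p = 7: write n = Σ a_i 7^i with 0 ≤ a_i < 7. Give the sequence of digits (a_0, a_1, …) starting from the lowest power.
(a_0, a_1, …) = (5, 4, 1)

Repeated division by 7 gives the digits low-to-high: 82 = 5 + 4·7^1 + 1·7^2. Digit sequence: (5, 4, 1).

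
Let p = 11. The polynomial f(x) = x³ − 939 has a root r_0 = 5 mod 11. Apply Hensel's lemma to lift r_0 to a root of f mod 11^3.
r_2 = 445 (mod 1331)

Hensel: r_{i+1} = r_i − f(r_i)/f′(r_i) mod 11^{i+2}, where f′(x) = 3x². Iterate:
  r_0 = 5 (mod 11)
  r_1 = 82 (mod 121)
  r_2 = 445 (mod 1331)
Final: r = 445 with f(r) ≡ 0 mod 11^3.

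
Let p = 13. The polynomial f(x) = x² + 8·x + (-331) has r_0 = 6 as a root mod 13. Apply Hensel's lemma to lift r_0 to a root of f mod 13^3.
r_2 = 669 (mod 2197)

Hensel: r_{i+1} = r_i − f(r_i)·(f′(r_i))^{-1} mod 13^{i+2}, f′(x) = 2x + 8. Iterate:
  r_0 = 6 (mod 13)
  r_1 = 162 (mod 169)
  r_2 = 669 (mod 2197)
Final: r = 669 satisfies f(r) ≡ 0 mod 13^3.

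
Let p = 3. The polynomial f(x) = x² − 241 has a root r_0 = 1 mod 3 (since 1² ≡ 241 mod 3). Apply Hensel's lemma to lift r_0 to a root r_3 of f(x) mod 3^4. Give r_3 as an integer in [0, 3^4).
r_3 = 22 (mod 81)

Hensel's recurrence: r_{i+1} = r_i − f(r_i)·(f′(r_i))^{-1} mod 3^{i+2}, with f′(x) = 2x. Iterate:
  r_0 = 1 (mod 3)
  r_1 = 4 (mod 9)
  r_2 = 22 (mod 27)
  r_3 = 22 (mod 81)
Final: r_3 = 22, and one checks f(r_3) ≡ 0 mod 3^4.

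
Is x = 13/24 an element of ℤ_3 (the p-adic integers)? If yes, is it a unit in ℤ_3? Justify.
x ∉ ℤ_3 (v_3(x) = -1 < 0)

ℤ_3 = {x ∈ ℚ_3 : v_3(x) ≥ 0} and ℤ_3^× = {x ∈ ℤ_3 : v_3(x) = 0}. Here v_3(13/24) = v_3(num) − v_3(den) = -1; compare against these criteria.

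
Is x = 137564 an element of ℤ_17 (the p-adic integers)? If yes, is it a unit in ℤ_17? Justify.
x ∈ ℤ_17 but not a unit; v_17(x) = 3 > 0

ℤ_17 = {x ∈ ℚ_17 : v_17(x) ≥ 0} and ℤ_17^× = {x ∈ ℤ_17 : v_17(x) = 0}. Here v_17(137564) = v_17(num) − v_17(den) = 3; compare against these criteria.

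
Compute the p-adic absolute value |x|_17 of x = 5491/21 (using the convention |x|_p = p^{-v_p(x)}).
|5491/21|_17 = 1/289

Step 1 — compute v_17(x) by factoring powers of 17 out of the numerator and denominator: v_17(5491/21) = 2. Step 2 — apply |x|_p = p^{-v_p(x)} = 17^{-2} = 1/289.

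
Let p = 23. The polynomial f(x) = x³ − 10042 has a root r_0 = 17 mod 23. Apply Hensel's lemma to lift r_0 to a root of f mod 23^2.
r_1 = 40 (mod 529)

Hensel: r_{i+1} = r_i − f(r_i)/f′(r_i) mod 23^{i+2}, where f′(x) = 3x². Iterate:
  r_0 = 17 (mod 23)
  r_1 = 40 (mod 529)
Final: r = 40 with f(r) ≡ 0 mod 23^2.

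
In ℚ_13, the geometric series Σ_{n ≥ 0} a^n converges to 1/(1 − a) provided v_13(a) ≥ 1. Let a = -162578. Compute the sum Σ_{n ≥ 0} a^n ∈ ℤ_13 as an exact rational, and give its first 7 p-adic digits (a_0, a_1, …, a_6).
Σ a^n = 1/(1 − a) = 1/162579;  first 7 digits = (1, 0, 0, 4, 7, 12, 2)

v_13(a) = 3 ≥ 1, so the series converges in ℤ_13 to 1/(1 − a) = 1/(1 − (-162578)) = 1/162579. Expand this rational in ℤ_13: compute digits iteratively via d_i = x_i mod 13, x_{i+1} = (x_i − d_i)/13. The first 7 digits are (1, 0, 0, 4, 7, 12, 2).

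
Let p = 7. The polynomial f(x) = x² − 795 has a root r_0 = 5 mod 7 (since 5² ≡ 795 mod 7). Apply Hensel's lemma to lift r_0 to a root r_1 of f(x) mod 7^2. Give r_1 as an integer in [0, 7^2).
r_1 = 33 (mod 49)

Hensel's recurrence: r_{i+1} = r_i − f(r_i)·(f′(r_i))^{-1} mod 7^{i+2}, with f′(x) = 2x. Iterate:
  r_0 = 5 (mod 7)
  r_1 = 33 (mod 49)
Final: r_1 = 33, and one checks f(r_1) ≡ 0 mod 7^2.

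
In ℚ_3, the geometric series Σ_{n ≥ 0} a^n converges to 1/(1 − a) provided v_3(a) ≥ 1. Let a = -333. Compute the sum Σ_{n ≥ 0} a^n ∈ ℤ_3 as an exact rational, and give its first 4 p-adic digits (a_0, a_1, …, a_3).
Σ a^n = 1/(1 − a) = 1/334;  first 4 digits = (1, 0, 2, 2)

v_3(a) = 2 ≥ 1, so the series converges in ℤ_3 to 1/(1 − a) = 1/(1 − (-333)) = 1/334. Expand this rational in ℤ_3: compute digits iteratively via d_i = x_i mod 3, x_{i+1} = (x_i − d_i)/3. The first 4 digits are (1, 0, 2, 2).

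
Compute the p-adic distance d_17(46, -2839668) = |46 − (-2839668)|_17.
d_17(46, -2839668) = 1/1419857

Step 1 — x − y = 46 − (-2839668) = 2839714. Step 2 — v_17(2839714) = 5 (factor: 2839714 = (17^5 · 2); the sign does not affect v_p). Step 3 — |x − y|_17 = 17^{-5} = 1/1419857.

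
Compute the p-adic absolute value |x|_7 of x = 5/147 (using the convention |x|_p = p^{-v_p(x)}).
|5/147|_7 = 49

Step 1 — compute v_7(x) by factoring powers of 7 out of the numerator and denominator: v_7(5/147) = -2. Step 2 — apply |x|_p = p^{-v_p(x)} = 7^{2} = 49.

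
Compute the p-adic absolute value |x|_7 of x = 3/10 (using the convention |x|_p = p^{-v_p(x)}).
|3/10|_7 = 1

Step 1 — compute v_7(x) by factoring powers of 7 out of the numerator and denominator: v_7(3/10) = 0. Step 2 — apply |x|_p = p^{-v_p(x)} = 7^{0} = 1.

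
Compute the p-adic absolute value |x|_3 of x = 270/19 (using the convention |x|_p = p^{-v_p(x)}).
|270/19|_3 = 1/27

Step 1 — compute v_3(x) by factoring powers of 3 out of the numerator and denominator: v_3(270/19) = 3. Step 2 — apply |x|_p = p^{-v_p(x)} = 3^{-3} = 1/27.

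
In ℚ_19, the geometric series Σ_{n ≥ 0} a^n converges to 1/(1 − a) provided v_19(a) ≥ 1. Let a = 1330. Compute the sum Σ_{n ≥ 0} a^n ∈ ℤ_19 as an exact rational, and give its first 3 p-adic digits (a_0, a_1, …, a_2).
Σ a^n = 1/(1 − a) = -1/1329;  first 3 digits = (1, 13, 1)

v_19(a) = 1 ≥ 1, so the series converges in ℤ_19 to 1/(1 − a) = 1/(1 − 1330) = -1/1329. Expand this rational in ℤ_19: compute digits iteratively via d_i = x_i mod 19, x_{i+1} = (x_i − d_i)/19. The first 3 digits are (1, 13, 1).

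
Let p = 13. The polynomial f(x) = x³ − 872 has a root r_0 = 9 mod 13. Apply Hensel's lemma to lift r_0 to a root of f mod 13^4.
r_3 = 6015 (mod 28561)

Hensel: r_{i+1} = r_i − f(r_i)/f′(r_i) mod 13^{i+2}, where f′(x) = 3x². Iterate:
  r_0 = 9 (mod 13)
  r_1 = 100 (mod 169)
  r_2 = 1621 (mod 2197)
  r_3 = 6015 (mod 28561)
Final: r = 6015 with f(r) ≡ 0 mod 13^4.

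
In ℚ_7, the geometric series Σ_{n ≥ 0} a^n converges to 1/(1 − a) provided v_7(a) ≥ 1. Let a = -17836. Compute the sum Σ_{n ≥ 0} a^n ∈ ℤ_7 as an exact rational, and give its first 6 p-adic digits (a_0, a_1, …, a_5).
Σ a^n = 1/(1 − a) = 1/17837;  first 6 digits = (1, 0, 0, 4, 6, 5)

v_7(a) = 3 ≥ 1, so the series converges in ℤ_7 to 1/(1 − a) = 1/(1 − (-17836)) = 1/17837. Expand this rational in ℤ_7: compute digits iteratively via d_i = x_i mod 7, x_{i+1} = (x_i − d_i)/7. The first 6 digits are (1, 0, 0, 4, 6, 5).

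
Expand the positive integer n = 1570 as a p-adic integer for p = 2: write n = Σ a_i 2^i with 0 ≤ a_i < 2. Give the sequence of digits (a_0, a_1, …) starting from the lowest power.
(a_0, a_1, …) = (0, 1, 0, 0, 0, 1, 0, 0, 0, 1, 1)

Repeated division by 2 gives the digits low-to-high: 1570 = 1·2^1 + 1·2^5 + 1·2^9 + 1·2^10. Digit sequence: (0, 1, 0, 0, 0, 1, 0, 0, 0, 1, 1).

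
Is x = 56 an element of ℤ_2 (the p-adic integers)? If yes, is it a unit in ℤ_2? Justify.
x ∈ ℤ_2 but not a unit; v_2(x) = 3 > 0

ℤ_2 = {x ∈ ℚ_2 : v_2(x) ≥ 0} and ℤ_2^× = {x ∈ ℤ_2 : v_2(x) = 0}. Here v_2(56) = v_2(num) − v_2(den) = 3; compare against these criteria.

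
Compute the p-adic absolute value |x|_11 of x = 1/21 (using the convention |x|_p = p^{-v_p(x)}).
|1/21|_11 = 1

Step 1 — compute v_11(x) by factoring powers of 11 out of the numerator and denominator: v_11(1/21) = 0. Step 2 — apply |x|_p = p^{-v_p(x)} = 11^{0} = 1.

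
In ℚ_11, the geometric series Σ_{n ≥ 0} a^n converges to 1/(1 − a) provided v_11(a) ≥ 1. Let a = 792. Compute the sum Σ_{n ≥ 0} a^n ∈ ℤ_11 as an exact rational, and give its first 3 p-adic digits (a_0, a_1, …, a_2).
Σ a^n = 1/(1 − a) = -1/791;  first 3 digits = (1, 6, 9)

v_11(a) = 1 ≥ 1, so the series converges in ℤ_11 to 1/(1 − a) = 1/(1 − 792) = -1/791. Expand this rational in ℤ_11: compute digits iteratively via d_i = x_i mod 11, x_{i+1} = (x_i − d_i)/11. The first 3 digits are (1, 6, 9).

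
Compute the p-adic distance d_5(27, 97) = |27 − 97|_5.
d_5(27, 97) = 1/5

Step 1 — x − y = 27 − 97 = -70. Step 2 — v_5(-70) = 1 (factor: -70 = −(5^1 · 14); the sign does not affect v_p). Step 3 — |x − y|_5 = 5^{-1} = 1/5.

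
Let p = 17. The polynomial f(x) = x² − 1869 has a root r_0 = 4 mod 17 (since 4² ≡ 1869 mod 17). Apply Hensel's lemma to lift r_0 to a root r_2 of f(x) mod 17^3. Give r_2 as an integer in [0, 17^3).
r_2 = 2367 (mod 4913)

Hensel's recurrence: r_{i+1} = r_i − f(r_i)·(f′(r_i))^{-1} mod 17^{i+2}, with f′(x) = 2x. Iterate:
  r_0 = 4 (mod 17)
  r_1 = 55 (mod 289)
  r_2 = 2367 (mod 4913)
Final: r_2 = 2367, and one checks f(r_2) ≡ 0 mod 17^3.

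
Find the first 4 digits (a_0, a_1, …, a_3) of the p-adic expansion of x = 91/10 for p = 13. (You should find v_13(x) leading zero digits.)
(a_0, …, a_3) = (0, 2, 9, 11)

v_13(91/10) = 1, so a_0 = ... = a_0 = 0. Factor out: x = 13^1 · u with u = 7/10 a unit in ℤ_13. Expand u iteratively via a_{v+i} = u_i mod 13, u_{i+1} = (u_i − a_{v+i})/13:
  u_0 = 7/10;  a_1 = 2;  u_1 = (u_0 − 2)/13 = -1/10
  u_1 = -1/10;  a_2 = 9;  u_2 = (u_1 − 9)/13 = -7/10
  u_2 = -7/10;  a_3 = 11;  u_3 = (u_2 − 11)/13 = -9/10
Digits: (0, 2, 9, 11).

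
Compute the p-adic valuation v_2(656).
v_2(656) = 4

v_2(n) is the largest exponent k such that 2^k divides n. Factor out: 656 = 2^4 · 41. (Sign doesn't affect v_p.) So v_2(656) = 4.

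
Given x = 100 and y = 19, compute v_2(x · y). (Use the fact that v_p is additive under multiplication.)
v_2(1900) = 2

v_p(x) = 2 (factor: 100 = 2^2 · 25); v_p(y) = 0 (factor: 19 = 2^0 · 19). Additivity: v_p(xy) = v_p(x) + v_p(y) = 2 + 0 = 2. (Direct check: xy = 1900 = 2^2 · (475).)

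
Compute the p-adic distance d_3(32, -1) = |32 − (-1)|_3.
d_3(32, -1) = 1/3

Step 1 — x − y = 32 − (-1) = 33. Step 2 — v_3(33) = 1 (factor: 33 = (3^1 · 11); the sign does not affect v_p). Step 3 — |x − y|_3 = 3^{-1} = 1/3.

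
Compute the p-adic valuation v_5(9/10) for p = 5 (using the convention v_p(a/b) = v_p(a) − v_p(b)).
v_5(9/10) = -1

Factor powers of 5 from the numerator and denominator of the reduced fraction: 9 = 5^0 · 9 and 10 = 5^1 · 2. Apply v_p(a/b) = v_p(a) − v_p(b): v_5(9/10) = 0 − 1 = -1.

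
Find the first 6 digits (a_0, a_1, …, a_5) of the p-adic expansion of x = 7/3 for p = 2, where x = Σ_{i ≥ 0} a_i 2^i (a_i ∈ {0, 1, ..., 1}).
(a_0, …, a_5) = (1, 0, 1, 1, 0, 1)

v_2(7/3) = 0 (numerator and denominator both coprime to 2), so x ∈ ℤ_2^×. Compute digits iteratively via a_i = x_i mod 2, x_{i+1} = (x_i − a_i)/2, with x_0 = x:
  x_0 = 7/3;  a_0 = 1;  x_1 = (x_0 − 1)/2 = 2/3
  x_1 = 2/3;  a_1 = 0;  x_2 = (x_1 − 0)/2 = 1/3
  x_2 = 1/3;  a_2 = 1;  x_3 = (x_2 − 1)/2 = -1/3
  x_3 = -1/3;  a_3 = 1;  x_4 = (x_3 − 1)/2 = -2/3
  x_4 = -2/3;  a_4 = 0;  x_5 = (x_4 − 0)/2 = -1/3
  x_5 = -1/3;  a_5 = 1;  x_6 = (x_5 − 1)/2 = -2/3
Digits: (1, 0, 1, 1, 0, 1).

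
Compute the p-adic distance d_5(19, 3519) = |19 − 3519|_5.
d_5(19, 3519) = 1/125

Step 1 — x − y = 19 − 3519 = -3500. Step 2 — v_5(-3500) = 3 (factor: -3500 = −(5^3 · 28); the sign does not affect v_p). Step 3 — |x − y|_5 = 5^{-3} = 1/125.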